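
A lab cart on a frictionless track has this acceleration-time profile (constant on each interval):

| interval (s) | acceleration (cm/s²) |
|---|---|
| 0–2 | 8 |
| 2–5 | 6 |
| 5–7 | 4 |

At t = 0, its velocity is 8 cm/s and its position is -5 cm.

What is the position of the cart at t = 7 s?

On each constant-a segment, Δv = aΔt and Δx = v₀Δt + ½aΔt²; chain segment to segment.
0–2 s: v starts 8 cm/s; Δx = 8·2 + ½·8·2² = 32 cm; v ends 24 cm/s.
2–5 s: v starts 24 cm/s; Δx = 24·3 + ½·6·3² = 99 cm; v ends 42 cm/s.
5–7 s: v starts 42 cm/s; Δx = 42·2 + ½·4·2² = 92 cm; v ends 50 cm/s.
x(7) = -5 + Σ Δx = 218 cm.

218 cm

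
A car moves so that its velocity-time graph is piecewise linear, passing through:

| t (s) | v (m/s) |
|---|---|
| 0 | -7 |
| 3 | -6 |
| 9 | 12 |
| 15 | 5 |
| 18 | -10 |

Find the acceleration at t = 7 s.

Acceleration is the slope of the v-t graph on 3–9 s: (12 − -6)/(9 − 3) = 3 m/s².

3 m/s²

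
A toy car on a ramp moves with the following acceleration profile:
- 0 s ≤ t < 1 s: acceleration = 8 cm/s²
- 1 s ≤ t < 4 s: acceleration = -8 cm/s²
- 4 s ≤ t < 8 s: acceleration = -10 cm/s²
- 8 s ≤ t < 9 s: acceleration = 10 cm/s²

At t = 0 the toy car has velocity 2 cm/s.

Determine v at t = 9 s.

Δv equals the area under the a-t graph; then v = v₀ + Δv.
0–1 s: 8 × 1 = 8 cm/s
1–4 s: -8 × 3 = -24 cm/s
4–8 s: -10 × 4 = -40 cm/s
8–9 s: 10 × 1 = 10 cm/s
Δv = -46 cm/s, so v(9) = 2 + (-46) = -44 cm/s.

-44 cm/s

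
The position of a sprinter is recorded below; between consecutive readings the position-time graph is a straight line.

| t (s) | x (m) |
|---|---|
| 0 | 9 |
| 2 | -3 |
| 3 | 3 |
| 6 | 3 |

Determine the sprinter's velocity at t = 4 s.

Velocity is the slope of the x-t graph on 3–6 s: (3 − 3)/(6 − 3) = 0 m/s.

0 m/s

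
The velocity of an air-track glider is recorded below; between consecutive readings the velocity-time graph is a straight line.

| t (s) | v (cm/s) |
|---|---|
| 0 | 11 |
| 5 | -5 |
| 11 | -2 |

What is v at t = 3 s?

On 0–5 s the graph is linear from 11 to -5 cm/s: v(3) = 11 + (-5 − 11)·(3 − 0)/(5 − 0) = 1.4 cm/s.

1.4 cm/s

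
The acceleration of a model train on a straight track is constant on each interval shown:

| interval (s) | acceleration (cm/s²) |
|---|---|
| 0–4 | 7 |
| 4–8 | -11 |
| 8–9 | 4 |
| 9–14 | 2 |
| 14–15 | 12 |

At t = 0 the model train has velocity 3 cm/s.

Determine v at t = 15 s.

13 cm/s

Δv equals the area under the a-t graph; then v = v₀ + Δv.
0–4 s: 7 × 4 = 28 cm/s
4–8 s: -11 × 4 = -44 cm/s
8–9 s: 4 × 1 = 4 cm/s
9–14 s: 2 × 5 = 10 cm/s
14–15 s: 12 × 1 = 12 cm/s
Δv = 10 cm/s, so v(15) = 3 + (10) = 13 cm/s.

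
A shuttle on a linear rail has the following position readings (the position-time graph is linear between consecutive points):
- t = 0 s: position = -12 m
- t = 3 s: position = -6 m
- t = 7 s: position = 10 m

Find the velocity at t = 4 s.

Velocity is the slope of the x-t graph on 3–7 s: (10 − -6)/(7 − 3) = 4 m/s.

4 m/s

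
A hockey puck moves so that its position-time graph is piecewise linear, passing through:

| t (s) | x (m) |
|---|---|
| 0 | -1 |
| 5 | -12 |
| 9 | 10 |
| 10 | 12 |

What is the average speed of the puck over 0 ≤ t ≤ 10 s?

3.5 m/s

Average speed = (total path length)/(elapsed time); on a piecewise-linear x-t graph the path length is Σ|Δx|.
0–5 s: |Δx| = |-12 − -1| = 11 m
5–9 s: |Δx| = |10 − -12| = 22 m
9–10 s: |Δx| = |12 − 10| = 2 m
Total path = 35 m; average speed = 35/10 = 3.5 m/s.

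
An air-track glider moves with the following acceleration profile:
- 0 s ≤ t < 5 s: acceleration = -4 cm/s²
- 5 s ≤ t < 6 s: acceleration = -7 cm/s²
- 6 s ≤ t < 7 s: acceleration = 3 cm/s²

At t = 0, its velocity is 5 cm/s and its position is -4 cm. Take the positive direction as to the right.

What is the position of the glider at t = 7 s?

On each constant-a segment, Δv = aΔt and Δx = v₀Δt + ½aΔt²; chain segment to segment.
0–5 s: v starts 5 cm/s; Δx = 5·5 + ½·-4·5² = -25 cm; v ends -15 cm/s.
5–6 s: v starts -15 cm/s; Δx = -15·1 + ½·-7·1² = -18.5 cm; v ends -22 cm/s.
6–7 s: v starts -22 cm/s; Δx = -22·1 + ½·3·1² = -20.5 cm; v ends -19 cm/s.
x(7) = -4 + Σ Δx = -68 cm.

-68 cm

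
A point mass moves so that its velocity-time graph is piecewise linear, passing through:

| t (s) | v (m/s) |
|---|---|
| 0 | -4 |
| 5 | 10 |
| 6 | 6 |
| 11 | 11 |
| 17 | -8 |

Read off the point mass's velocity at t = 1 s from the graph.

On 0–5 s the graph is linear from -4 to 10 m/s: v(1) = -4 + (10 − -4)·(1 − 0)/(5 − 0) = -1.2 m/s.

-1.2 m/s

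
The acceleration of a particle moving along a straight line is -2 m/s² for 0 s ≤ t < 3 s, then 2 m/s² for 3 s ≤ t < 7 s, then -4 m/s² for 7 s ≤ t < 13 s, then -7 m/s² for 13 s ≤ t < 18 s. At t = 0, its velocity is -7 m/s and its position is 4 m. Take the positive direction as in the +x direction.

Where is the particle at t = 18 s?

-396.5 m

On each constant-a segment, Δv = aΔt and Δx = v₀Δt + ½aΔt²; chain segment to segment.
0–3 s: v starts -7 m/s; Δx = -7·3 + ½·-2·3² = -30 m; v ends -13 m/s.
3–7 s: v starts -13 m/s; Δx = -13·4 + ½·2·4² = -36 m; v ends -5 m/s.
7–13 s: v starts -5 m/s; Δx = -5·6 + ½·-4·6² = -102 m; v ends -29 m/s.
13–18 s: v starts -29 m/s; Δx = -29·5 + ½·-7·5² = -232.5 m; v ends -64 m/s.
x(18) = 4 + Σ Δx = -396.5 m.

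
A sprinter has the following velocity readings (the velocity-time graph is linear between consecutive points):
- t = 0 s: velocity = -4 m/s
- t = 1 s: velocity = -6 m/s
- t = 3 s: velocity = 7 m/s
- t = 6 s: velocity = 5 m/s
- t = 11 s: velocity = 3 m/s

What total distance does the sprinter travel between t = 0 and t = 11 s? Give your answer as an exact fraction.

644/13 m

Total distance travelled is ∫|v| dt — sum the magnitudes of each area piece.
0–1 s: |½(-4 + -6)(1)| = 5 m
1–3 s: v = 0 at t = 25/13 s; triangle areas 36/13 + 49/13 = 85/13 m
3–6 s: |½(7 + 5)(3)| = 18 m
6–11 s: |½(5 + 3)(5)| = 20 m
Total distance = 644/13 m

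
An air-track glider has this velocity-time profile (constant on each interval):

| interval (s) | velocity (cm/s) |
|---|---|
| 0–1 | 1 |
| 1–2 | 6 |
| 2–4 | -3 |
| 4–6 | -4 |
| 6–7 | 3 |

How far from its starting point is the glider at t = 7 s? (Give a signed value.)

-4 cm

Net displacement equals the area under the velocity-time graph (areas below the axis count negative).
0–1 s: 1 × 1 = 1 cm
1–2 s: 6 × 1 = 6 cm
2–4 s: -3 × 2 = -6 cm
4–6 s: -4 × 2 = -8 cm
6–7 s: 3 × 1 = 3 cm
Net displacement = -4 cm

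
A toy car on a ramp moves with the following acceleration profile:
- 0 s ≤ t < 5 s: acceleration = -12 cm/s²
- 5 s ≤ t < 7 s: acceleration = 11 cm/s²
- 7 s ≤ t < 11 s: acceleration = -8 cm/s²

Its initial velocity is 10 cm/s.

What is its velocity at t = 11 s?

-60 cm/s

Δv equals the area under the a-t graph; then v = v₀ + Δv.
0–5 s: -12 × 5 = -60 cm/s
5–7 s: 11 × 2 = 22 cm/s
7–11 s: -8 × 4 = -32 cm/s
Δv = -70 cm/s, so v(11) = 10 + (-70) = -60 cm/s.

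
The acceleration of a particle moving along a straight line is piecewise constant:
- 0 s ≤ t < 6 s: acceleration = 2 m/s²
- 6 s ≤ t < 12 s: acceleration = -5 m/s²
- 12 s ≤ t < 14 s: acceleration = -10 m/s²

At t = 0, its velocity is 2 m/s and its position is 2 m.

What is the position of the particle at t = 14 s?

-8 m

On each constant-a segment, Δv = aΔt and Δx = v₀Δt + ½aΔt²; chain segment to segment.
0–6 s: v starts 2 m/s; Δx = 2·6 + ½·2·6² = 48 m; v ends 14 m/s.
6–12 s: v starts 14 m/s; Δx = 14·6 + ½·-5·6² = -6 m; v ends -16 m/s.
12–14 s: v starts -16 m/s; Δx = -16·2 + ½·-10·2² = -52 m; v ends -36 m/s.
x(14) = 2 + Σ Δx = -8 m.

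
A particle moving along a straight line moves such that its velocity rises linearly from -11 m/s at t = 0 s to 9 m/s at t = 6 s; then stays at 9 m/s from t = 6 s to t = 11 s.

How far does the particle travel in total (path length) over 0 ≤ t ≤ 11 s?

Total distance travelled is ∫|v| dt — sum the magnitudes of each area piece.
0–6 s: v = 0 at t = 3.3 s; triangle areas 18.15 + 12.15 = 30.3 m
6–11 s: |9| × 5 = 45 m
Total distance = 75.3 m

75.3 m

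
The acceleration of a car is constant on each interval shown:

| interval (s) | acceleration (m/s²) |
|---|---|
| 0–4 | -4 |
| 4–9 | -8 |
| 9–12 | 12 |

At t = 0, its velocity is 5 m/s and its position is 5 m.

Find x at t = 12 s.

-261 m

On each constant-a segment, Δv = aΔt and Δx = v₀Δt + ½aΔt²; chain segment to segment.
0–4 s: v starts 5 m/s; Δx = 5·4 + ½·-4·4² = -12 m; v ends -11 m/s.
4–9 s: v starts -11 m/s; Δx = -11·5 + ½·-8·5² = -155 m; v ends -51 m/s.
9–12 s: v starts -51 m/s; Δx = -51·3 + ½·12·3² = -99 m; v ends -15 m/s.
x(12) = 5 + Σ Δx = -261 m.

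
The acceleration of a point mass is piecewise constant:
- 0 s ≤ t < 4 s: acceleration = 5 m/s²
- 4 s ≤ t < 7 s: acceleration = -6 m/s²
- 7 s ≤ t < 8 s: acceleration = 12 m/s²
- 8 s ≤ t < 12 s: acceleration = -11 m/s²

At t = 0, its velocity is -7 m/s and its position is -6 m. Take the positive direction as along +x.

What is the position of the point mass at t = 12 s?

-41 m

On each constant-a segment, Δv = aΔt and Δx = v₀Δt + ½aΔt²; chain segment to segment.
0–4 s: v starts -7 m/s; Δx = -7·4 + ½·5·4² = 12 m; v ends 13 m/s.
4–7 s: v starts 13 m/s; Δx = 13·3 + ½·-6·3² = 12 m; v ends -5 m/s.
7–8 s: v starts -5 m/s; Δx = -5·1 + ½·12·1² = 1 m; v ends 7 m/s.
8–12 s: v starts 7 m/s; Δx = 7·4 + ½·-11·4² = -60 m; v ends -37 m/s.
x(12) = -6 + Σ Δx = -41 m.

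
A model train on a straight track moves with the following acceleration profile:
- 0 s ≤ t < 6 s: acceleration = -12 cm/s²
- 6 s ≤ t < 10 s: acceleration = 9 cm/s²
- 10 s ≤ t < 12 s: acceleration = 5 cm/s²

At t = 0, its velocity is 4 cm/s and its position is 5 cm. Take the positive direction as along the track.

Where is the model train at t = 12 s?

-441 cm

On each constant-a segment, Δv = aΔt and Δx = v₀Δt + ½aΔt²; chain segment to segment.
0–6 s: v starts 4 cm/s; Δx = 4·6 + ½·-12·6² = -192 cm; v ends -68 cm/s.
6–10 s: v starts -68 cm/s; Δx = -68·4 + ½·9·4² = -200 cm; v ends -32 cm/s.
10–12 s: v starts -32 cm/s; Δx = -32·2 + ½·5·2² = -54 cm; v ends -22 cm/s.
x(12) = 5 + Σ Δx = -441 cm.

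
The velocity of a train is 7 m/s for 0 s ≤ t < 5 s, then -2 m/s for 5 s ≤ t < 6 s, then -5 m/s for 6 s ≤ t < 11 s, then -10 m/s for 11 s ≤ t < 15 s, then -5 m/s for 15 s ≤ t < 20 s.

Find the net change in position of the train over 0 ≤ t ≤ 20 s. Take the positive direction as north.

Displacement is the signed area under the v-t curve.
0–5 s: 7 × 5 = 35 m
5–6 s: -2 × 1 = -2 m
6–11 s: -5 × 5 = -25 m
11–15 s: -10 × 4 = -40 m
15–20 s: -5 × 5 = -25 m
Net displacement = -57 m

-57 m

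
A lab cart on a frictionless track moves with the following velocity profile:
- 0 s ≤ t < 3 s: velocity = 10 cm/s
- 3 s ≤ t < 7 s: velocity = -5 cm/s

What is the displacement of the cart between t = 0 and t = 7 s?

Displacement is the signed area under the v-t curve.
0–3 s: 10 × 3 = 30 cm
3–7 s: -5 × 4 = -20 cm
Net displacement = 10 cm

10 cm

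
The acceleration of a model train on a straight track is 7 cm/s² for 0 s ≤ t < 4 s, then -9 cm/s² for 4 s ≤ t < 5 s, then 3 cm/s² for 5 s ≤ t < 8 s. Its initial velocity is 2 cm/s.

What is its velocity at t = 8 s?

30 cm/s

Δv equals the area under the a-t graph; then v = v₀ + Δv.
0–4 s: 7 × 4 = 28 cm/s
4–5 s: -9 × 1 = -9 cm/s
5–8 s: 3 × 3 = 9 cm/s
Δv = 28 cm/s, so v(8) = 2 + (28) = 30 cm/s.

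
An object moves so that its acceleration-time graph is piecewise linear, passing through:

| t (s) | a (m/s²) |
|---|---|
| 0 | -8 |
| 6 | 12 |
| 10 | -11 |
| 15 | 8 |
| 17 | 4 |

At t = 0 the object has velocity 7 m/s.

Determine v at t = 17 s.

25.5 m/s

Δv equals the area under the a-t graph; then v = v₀ + Δv.
0–6 s: ½(-8 + 12)(6) = 12 m/s
6–10 s: ½(12 + -11)(4) = 2 m/s
10–15 s: ½(-11 + 8)(5) = -7.5 m/s
15–17 s: ½(8 + 4)(2) = 12 m/s
Δv = 18.5 m/s, so v(17) = 7 + (18.5) = 25.5 m/s.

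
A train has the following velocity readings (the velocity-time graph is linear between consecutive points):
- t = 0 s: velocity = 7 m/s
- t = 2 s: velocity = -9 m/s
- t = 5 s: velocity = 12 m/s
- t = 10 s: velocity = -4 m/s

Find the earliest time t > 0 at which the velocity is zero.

v changes sign on 0–2 s (from 7 to -9); the graph is linear there, so v = 0 at t = 0 + (-7)·(2 − 0)/(-9 − 7) = 0.875 s.

t = 0.875 s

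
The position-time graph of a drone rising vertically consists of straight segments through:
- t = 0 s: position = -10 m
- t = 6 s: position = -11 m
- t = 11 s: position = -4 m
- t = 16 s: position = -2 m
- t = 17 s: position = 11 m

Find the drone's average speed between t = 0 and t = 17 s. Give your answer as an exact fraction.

23/17 m/s

Average speed = (total path length)/(elapsed time); on a piecewise-linear x-t graph the path length is Σ|Δx|.
0–6 s: |Δx| = |-11 − -10| = 1 m
6–11 s: |Δx| = |-4 − -11| = 7 m
11–16 s: |Δx| = |-2 − -4| = 2 m
16–17 s: |Δx| = |11 − -2| = 13 m
Total path = 23 m; average speed = 23/17 = 23/17 m/s.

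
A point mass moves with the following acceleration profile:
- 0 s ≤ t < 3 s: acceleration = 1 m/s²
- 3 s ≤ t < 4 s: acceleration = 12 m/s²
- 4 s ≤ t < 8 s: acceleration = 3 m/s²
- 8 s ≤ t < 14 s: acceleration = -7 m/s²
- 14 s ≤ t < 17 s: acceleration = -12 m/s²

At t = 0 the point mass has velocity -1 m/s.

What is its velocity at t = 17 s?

Δv equals the area under the a-t graph; then v = v₀ + Δv.
0–3 s: 1 × 3 = 3 m/s
3–4 s: 12 × 1 = 12 m/s
4–8 s: 3 × 4 = 12 m/s
8–14 s: -7 × 6 = -42 m/s
14–17 s: -12 × 3 = -36 m/s
Δv = -51 m/s, so v(17) = -1 + (-51) = -52 m/s.

-52 m/s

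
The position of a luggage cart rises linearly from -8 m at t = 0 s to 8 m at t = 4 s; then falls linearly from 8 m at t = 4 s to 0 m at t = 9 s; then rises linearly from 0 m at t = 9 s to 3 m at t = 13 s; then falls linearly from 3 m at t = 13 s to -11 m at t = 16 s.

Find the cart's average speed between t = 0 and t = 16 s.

Average speed = (total path length)/(elapsed time); on a piecewise-linear x-t graph the path length is Σ|Δx|.
0–4 s: |Δx| = |8 − -8| = 16 m
4–9 s: |Δx| = |0 − 8| = 8 m
9–13 s: |Δx| = |3 − 0| = 3 m
13–16 s: |Δx| = |-11 − 3| = 14 m
Total path = 41 m; average speed = 41/16 = 2.5625 m/s.

2.5625 m/s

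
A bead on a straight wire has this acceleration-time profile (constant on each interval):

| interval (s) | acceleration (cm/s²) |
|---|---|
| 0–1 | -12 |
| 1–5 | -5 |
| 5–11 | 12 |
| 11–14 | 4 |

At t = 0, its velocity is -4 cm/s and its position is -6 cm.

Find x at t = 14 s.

6 cm

On each constant-a segment, Δv = aΔt and Δx = v₀Δt + ½aΔt²; chain segment to segment.
0–1 s: v starts -4 cm/s; Δx = -4·1 + ½·-12·1² = -10 cm; v ends -16 cm/s.
1–5 s: v starts -16 cm/s; Δx = -16·4 + ½·-5·4² = -104 cm; v ends -36 cm/s.
5–11 s: v starts -36 cm/s; Δx = -36·6 + ½·12·6² = 0 cm; v ends 36 cm/s.
11–14 s: v starts 36 cm/s; Δx = 36·3 + ½·4·3² = 126 cm; v ends 48 cm/s.
x(14) = -6 + Σ Δx = 6 cm.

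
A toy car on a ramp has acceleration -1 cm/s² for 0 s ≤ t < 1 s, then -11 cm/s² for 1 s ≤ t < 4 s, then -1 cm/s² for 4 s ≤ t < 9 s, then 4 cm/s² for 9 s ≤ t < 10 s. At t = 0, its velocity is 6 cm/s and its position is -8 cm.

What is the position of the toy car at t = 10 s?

On each constant-a segment, Δv = aΔt and Δx = v₀Δt + ½aΔt²; chain segment to segment.
0–1 s: v starts 6 cm/s; Δx = 6·1 + ½·-1·1² = 5.5 cm; v ends 5 cm/s.
1–4 s: v starts 5 cm/s; Δx = 5·3 + ½·-11·3² = -34.5 cm; v ends -28 cm/s.
4–9 s: v starts -28 cm/s; Δx = -28·5 + ½·-1·5² = -152.5 cm; v ends -33 cm/s.
9–10 s: v starts -33 cm/s; Δx = -33·1 + ½·4·1² = -31 cm; v ends -29 cm/s.
x(10) = -8 + Σ Δx = -220.5 cm.

-220.5 cm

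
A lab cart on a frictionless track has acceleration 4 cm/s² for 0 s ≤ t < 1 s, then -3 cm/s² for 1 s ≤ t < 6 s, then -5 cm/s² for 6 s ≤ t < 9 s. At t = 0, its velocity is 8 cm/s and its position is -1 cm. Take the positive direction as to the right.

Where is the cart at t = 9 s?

On each constant-a segment, Δv = aΔt and Δx = v₀Δt + ½aΔt²; chain segment to segment.
0–1 s: v starts 8 cm/s; Δx = 8·1 + ½·4·1² = 10 cm; v ends 12 cm/s.
1–6 s: v starts 12 cm/s; Δx = 12·5 + ½·-3·5² = 22.5 cm; v ends -3 cm/s.
6–9 s: v starts -3 cm/s; Δx = -3·3 + ½·-5·3² = -31.5 cm; v ends -18 cm/s.
x(9) = -1 + Σ Δx = 0 cm.

0 cm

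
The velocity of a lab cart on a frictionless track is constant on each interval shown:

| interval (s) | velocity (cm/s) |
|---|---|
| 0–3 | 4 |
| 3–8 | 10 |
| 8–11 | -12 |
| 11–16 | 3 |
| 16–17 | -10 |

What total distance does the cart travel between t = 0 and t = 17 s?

Distance (not displacement) is the total path length: add the absolute areas under v-t.
0–3 s: |4| × 3 = 12 cm
3–8 s: |10| × 5 = 50 cm
8–11 s: |-12| × 3 = 36 cm
11–16 s: |3| × 5 = 15 cm
16–17 s: |-10| × 1 = 10 cm
Total distance = 123 cm

123 cm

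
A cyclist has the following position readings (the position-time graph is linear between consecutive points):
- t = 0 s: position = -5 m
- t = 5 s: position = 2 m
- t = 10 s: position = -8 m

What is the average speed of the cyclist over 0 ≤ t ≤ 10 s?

1.7 m/s

Average speed = (total path length)/(elapsed time); on a piecewise-linear x-t graph the path length is Σ|Δx|.
0–5 s: |Δx| = |2 − -5| = 7 m
5–10 s: |Δx| = |-8 − 2| = 10 m
Total path = 17 m; average speed = 17/10 = 1.7 m/s.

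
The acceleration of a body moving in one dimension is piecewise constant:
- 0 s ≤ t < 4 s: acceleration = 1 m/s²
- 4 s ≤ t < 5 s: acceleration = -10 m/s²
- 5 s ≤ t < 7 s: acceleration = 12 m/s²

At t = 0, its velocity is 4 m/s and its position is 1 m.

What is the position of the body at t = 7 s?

48 m

On each constant-a segment, Δv = aΔt and Δx = v₀Δt + ½aΔt²; chain segment to segment.
0–4 s: v starts 4 m/s; Δx = 4·4 + ½·1·4² = 24 m; v ends 8 m/s.
4–5 s: v starts 8 m/s; Δx = 8·1 + ½·-10·1² = 3 m; v ends -2 m/s.
5–7 s: v starts -2 m/s; Δx = -2·2 + ½·12·2² = 20 m; v ends 22 m/s.
x(7) = 1 + Σ Δx = 48 m.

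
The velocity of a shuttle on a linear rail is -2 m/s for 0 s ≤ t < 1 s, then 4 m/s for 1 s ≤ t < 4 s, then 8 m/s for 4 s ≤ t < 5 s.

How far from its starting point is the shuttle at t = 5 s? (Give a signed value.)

18 m

Displacement is the signed area under the v-t curve.
0–1 s: -2 × 1 = -2 m
1–4 s: 4 × 3 = 12 m
4–5 s: 8 × 1 = 8 m
Net displacement = 18 m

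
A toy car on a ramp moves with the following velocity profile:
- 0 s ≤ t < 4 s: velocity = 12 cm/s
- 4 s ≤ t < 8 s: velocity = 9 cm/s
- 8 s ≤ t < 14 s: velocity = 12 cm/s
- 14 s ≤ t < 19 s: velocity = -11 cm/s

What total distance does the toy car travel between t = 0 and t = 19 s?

211 cm

Distance (not displacement) is the total path length: add the absolute areas under v-t.
0–4 s: |12| × 4 = 48 cm
4–8 s: |9| × 4 = 36 cm
8–14 s: |12| × 6 = 72 cm
14–19 s: |-11| × 5 = 55 cm
Total distance = 211 cm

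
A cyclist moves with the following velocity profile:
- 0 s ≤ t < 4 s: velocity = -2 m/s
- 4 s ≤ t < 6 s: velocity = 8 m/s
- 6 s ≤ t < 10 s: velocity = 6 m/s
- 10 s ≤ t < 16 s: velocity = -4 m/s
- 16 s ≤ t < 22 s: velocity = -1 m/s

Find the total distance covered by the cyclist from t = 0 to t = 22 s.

Total distance travelled is ∫|v| dt — sum the magnitudes of each area piece.
0–4 s: |-2| × 4 = 8 m
4–6 s: |8| × 2 = 16 m
6–10 s: |6| × 4 = 24 m
10–16 s: |-4| × 6 = 24 m
16–22 s: |-1| × 6 = 6 m
Total distance = 78 m

78 m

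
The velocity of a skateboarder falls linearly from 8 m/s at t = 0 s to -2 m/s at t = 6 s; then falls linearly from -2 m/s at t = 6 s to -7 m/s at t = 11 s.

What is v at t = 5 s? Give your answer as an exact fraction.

On 0–6 s the graph is linear from 8 to -2 m/s: v(5) = 8 + (-2 − 8)·(5 − 0)/(6 − 0) = -1/3 m/s.

-1/3 m/s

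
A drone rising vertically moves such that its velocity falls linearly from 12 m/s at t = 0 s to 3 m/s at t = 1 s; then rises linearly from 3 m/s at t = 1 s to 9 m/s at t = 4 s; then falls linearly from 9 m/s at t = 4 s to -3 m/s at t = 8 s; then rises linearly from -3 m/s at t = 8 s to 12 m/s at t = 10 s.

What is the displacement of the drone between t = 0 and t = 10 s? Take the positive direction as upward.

46.5 m

Displacement is the signed area under the v-t curve.
0–1 s: ½(12 + 3)(1) = 7.5 m
1–4 s: ½(3 + 9)(3) = 18 m
4–8 s: ½(9 + -3)(4) = 12 m
8–10 s: ½(-3 + 12)(2) = 9 m
Net displacement = 46.5 m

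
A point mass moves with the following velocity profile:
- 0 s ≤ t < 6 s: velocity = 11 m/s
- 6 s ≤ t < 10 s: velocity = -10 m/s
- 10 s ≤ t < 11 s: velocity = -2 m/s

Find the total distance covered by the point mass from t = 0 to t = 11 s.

108 m

Total distance travelled is ∫|v| dt — sum the magnitudes of each area piece.
0–6 s: |11| × 6 = 66 m
6–10 s: |-10| × 4 = 40 m
10–11 s: |-2| × 1 = 2 m
Total distance = 108 m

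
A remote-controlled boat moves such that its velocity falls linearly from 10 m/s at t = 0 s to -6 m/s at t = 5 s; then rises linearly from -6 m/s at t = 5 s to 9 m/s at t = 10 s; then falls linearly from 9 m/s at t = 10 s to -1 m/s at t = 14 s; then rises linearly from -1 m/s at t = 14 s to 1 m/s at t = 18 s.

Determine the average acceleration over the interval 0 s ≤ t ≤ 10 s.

Average acceleration = Δv/Δt = (9 − 10)/(10 − 0) = -0.1 m/s².

-0.1 m/s²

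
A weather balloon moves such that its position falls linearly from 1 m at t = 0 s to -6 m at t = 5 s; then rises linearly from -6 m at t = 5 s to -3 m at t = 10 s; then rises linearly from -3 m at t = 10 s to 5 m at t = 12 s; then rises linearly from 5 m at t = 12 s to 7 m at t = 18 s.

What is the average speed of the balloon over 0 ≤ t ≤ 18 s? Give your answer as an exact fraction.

Average speed = (total path length)/(elapsed time); on a piecewise-linear x-t graph the path length is Σ|Δx|.
0–5 s: |Δx| = |-6 − 1| = 7 m
5–10 s: |Δx| = |-3 − -6| = 3 m
10–12 s: |Δx| = |5 − -3| = 8 m
12–18 s: |Δx| = |7 − 5| = 2 m
Total path = 20 m; average speed = 20/18 = 10/9 m/s.

10/9 m/s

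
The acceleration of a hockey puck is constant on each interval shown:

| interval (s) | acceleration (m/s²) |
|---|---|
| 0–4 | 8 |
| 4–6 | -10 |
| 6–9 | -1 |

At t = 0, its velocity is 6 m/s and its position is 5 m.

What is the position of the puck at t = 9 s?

198.5 m

On each constant-a segment, Δv = aΔt and Δx = v₀Δt + ½aΔt²; chain segment to segment.
0–4 s: v starts 6 m/s; Δx = 6·4 + ½·8·4² = 88 m; v ends 38 m/s.
4–6 s: v starts 38 m/s; Δx = 38·2 + ½·-10·2² = 56 m; v ends 18 m/s.
6–9 s: v starts 18 m/s; Δx = 18·3 + ½·-1·3² = 49.5 m; v ends 15 m/s.
x(9) = 5 + Σ Δx = 198.5 m.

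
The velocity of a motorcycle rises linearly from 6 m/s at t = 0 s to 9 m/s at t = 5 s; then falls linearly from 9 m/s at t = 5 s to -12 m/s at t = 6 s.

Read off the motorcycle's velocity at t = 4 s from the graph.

8.4 m/s

On 0–5 s the graph is linear from 6 to 9 m/s: v(4) = 6 + (9 − 6)·(4 − 0)/(5 − 0) = 8.4 m/s.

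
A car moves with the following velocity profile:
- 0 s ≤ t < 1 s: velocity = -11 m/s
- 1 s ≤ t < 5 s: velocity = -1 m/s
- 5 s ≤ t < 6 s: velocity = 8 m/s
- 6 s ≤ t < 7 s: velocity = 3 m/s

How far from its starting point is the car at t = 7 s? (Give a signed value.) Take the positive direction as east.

-4 m

Displacement is the signed area under the v-t curve.
0–1 s: -11 × 1 = -11 m
1–5 s: -1 × 4 = -4 m
5–6 s: 8 × 1 = 8 m
6–7 s: 3 × 1 = 3 m
Net displacement = -4 m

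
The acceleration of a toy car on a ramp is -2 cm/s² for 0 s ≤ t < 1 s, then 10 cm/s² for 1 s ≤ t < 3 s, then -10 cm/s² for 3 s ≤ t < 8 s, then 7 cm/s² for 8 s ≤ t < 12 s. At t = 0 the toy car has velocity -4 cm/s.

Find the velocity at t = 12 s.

-8 cm/s

Δv equals the area under the a-t graph; then v = v₀ + Δv.
0–1 s: -2 × 1 = -2 cm/s
1–3 s: 10 × 2 = 20 cm/s
3–8 s: -10 × 5 = -50 cm/s
8–12 s: 7 × 4 = 28 cm/s
Δv = -4 cm/s, so v(12) = -4 + (-4) = -8 cm/s.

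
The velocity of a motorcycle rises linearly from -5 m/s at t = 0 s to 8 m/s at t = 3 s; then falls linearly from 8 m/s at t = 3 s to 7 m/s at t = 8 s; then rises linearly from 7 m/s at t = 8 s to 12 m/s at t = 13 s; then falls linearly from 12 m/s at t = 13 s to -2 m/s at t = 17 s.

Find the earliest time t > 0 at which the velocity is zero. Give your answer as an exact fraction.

v changes sign on 0–3 s (from -5 to 8); the graph is linear there, so v = 0 at t = 0 + (5)·(3 − 0)/(8 − -5) = 15/13 s.

t = 15/13 s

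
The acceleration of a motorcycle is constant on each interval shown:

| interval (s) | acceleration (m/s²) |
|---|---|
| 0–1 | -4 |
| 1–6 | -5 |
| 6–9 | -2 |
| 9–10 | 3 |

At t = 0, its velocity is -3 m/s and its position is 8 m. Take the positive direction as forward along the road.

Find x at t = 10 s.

On each constant-a segment, Δv = aΔt and Δx = v₀Δt + ½aΔt²; chain segment to segment.
0–1 s: v starts -3 m/s; Δx = -3·1 + ½·-4·1² = -5 m; v ends -7 m/s.
1–6 s: v starts -7 m/s; Δx = -7·5 + ½·-5·5² = -97.5 m; v ends -32 m/s.
6–9 s: v starts -32 m/s; Δx = -32·3 + ½·-2·3² = -105 m; v ends -38 m/s.
9–10 s: v starts -38 m/s; Δx = -38·1 + ½·3·1² = -36.5 m; v ends -35 m/s.
x(10) = 8 + Σ Δx = -236 m.

-236 m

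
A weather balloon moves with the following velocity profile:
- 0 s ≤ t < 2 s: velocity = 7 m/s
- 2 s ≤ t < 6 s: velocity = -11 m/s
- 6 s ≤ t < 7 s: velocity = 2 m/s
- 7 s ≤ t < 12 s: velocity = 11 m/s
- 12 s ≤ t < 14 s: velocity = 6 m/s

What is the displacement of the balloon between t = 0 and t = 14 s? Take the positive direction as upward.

39 m

Net displacement equals the area under the velocity-time graph (areas below the axis count negative).
0–2 s: 7 × 2 = 14 m
2–6 s: -11 × 4 = -44 m
6–7 s: 2 × 1 = 2 m
7–12 s: 11 × 5 = 55 m
12–14 s: 6 × 2 = 12 m
Net displacement = 39 m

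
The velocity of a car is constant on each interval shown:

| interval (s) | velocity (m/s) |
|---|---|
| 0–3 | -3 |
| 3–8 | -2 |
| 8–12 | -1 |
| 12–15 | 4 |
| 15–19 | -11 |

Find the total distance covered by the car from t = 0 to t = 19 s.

Distance (not displacement) is the total path length: add the absolute areas under v-t.
0–3 s: |-3| × 3 = 9 m
3–8 s: |-2| × 5 = 10 m
8–12 s: |-1| × 4 = 4 m
12–15 s: |4| × 3 = 12 m
15–19 s: |-11| × 4 = 44 m
Total distance = 79 m

79 m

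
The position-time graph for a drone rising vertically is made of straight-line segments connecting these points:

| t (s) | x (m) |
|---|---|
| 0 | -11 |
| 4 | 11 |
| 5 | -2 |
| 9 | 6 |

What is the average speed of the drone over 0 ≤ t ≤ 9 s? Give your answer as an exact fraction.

Average speed = (total path length)/(elapsed time); on a piecewise-linear x-t graph the path length is Σ|Δx|.
0–4 s: |Δx| = |11 − -11| = 22 m
4–5 s: |Δx| = |-2 − 11| = 13 m
5–9 s: |Δx| = |6 − -2| = 8 m
Total path = 43 m; average speed = 43/9 = 43/9 m/s.

43/9 m/s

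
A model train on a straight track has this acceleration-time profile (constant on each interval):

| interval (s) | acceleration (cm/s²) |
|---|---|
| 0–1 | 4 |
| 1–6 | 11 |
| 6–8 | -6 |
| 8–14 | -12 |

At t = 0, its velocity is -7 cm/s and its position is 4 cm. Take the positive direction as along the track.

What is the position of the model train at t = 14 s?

237.5 cm

On each constant-a segment, Δv = aΔt and Δx = v₀Δt + ½aΔt²; chain segment to segment.
0–1 s: v starts -7 cm/s; Δx = -7·1 + ½·4·1² = -5 cm; v ends -3 cm/s.
1–6 s: v starts -3 cm/s; Δx = -3·5 + ½·11·5² = 122.5 cm; v ends 52 cm/s.
6–8 s: v starts 52 cm/s; Δx = 52·2 + ½·-6·2² = 92 cm; v ends 40 cm/s.
8–14 s: v starts 40 cm/s; Δx = 40·6 + ½·-12·6² = 24 cm; v ends -32 cm/s.
x(14) = 4 + Σ Δx = 237.5 cm.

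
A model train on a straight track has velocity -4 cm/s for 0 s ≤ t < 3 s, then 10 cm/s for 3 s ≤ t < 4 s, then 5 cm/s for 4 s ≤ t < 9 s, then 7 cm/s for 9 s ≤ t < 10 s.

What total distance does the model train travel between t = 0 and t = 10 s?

Distance (not displacement) is the total path length: add the absolute areas under v-t.
0–3 s: |-4| × 3 = 12 cm
3–4 s: |10| × 1 = 10 cm
4–9 s: |5| × 5 = 25 cm
9–10 s: |7| × 1 = 7 cm
Total distance = 54 cm

54 cm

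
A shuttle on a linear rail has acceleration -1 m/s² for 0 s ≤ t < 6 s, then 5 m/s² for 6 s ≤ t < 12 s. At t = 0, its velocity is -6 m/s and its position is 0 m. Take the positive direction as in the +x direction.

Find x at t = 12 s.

-36 m

On each constant-a segment, Δv = aΔt and Δx = v₀Δt + ½aΔt²; chain segment to segment.
0–6 s: v starts -6 m/s; Δx = -6·6 + ½·-1·6² = -54 m; v ends -12 m/s.
6–12 s: v starts -12 m/s; Δx = -12·6 + ½·5·6² = 18 m; v ends 18 m/s.
x(12) = 0 + Σ Δx = -36 m.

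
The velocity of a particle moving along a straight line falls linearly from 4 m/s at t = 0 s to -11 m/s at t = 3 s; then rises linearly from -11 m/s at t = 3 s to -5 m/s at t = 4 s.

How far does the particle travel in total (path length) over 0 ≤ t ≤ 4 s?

Total distance travelled is ∫|v| dt — sum the magnitudes of each area piece.
0–3 s: v = 0 at t = 0.8 s; triangle areas 1.6 + 12.1 = 13.7 m
3–4 s: |½(-11 + -5)(1)| = 8 m
Total distance = 21.7 m

21.7 m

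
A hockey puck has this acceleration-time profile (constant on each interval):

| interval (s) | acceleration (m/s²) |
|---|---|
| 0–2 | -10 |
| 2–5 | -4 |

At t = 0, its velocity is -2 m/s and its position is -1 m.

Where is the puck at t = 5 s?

-109 m

On each constant-a segment, Δv = aΔt and Δx = v₀Δt + ½aΔt²; chain segment to segment.
0–2 s: v starts -2 m/s; Δx = -2·2 + ½·-10·2² = -24 m; v ends -22 m/s.
2–5 s: v starts -22 m/s; Δx = -22·3 + ½·-4·3² = -84 m; v ends -34 m/s.
x(5) = -1 + Σ Δx = -109 m.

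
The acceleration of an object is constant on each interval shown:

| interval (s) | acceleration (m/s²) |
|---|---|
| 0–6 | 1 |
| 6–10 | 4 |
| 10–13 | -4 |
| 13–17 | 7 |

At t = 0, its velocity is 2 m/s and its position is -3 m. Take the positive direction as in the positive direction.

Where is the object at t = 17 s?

On each constant-a segment, Δv = aΔt and Δx = v₀Δt + ½aΔt²; chain segment to segment.
0–6 s: v starts 2 m/s; Δx = 2·6 + ½·1·6² = 30 m; v ends 8 m/s.
6–10 s: v starts 8 m/s; Δx = 8·4 + ½·4·4² = 64 m; v ends 24 m/s.
10–13 s: v starts 24 m/s; Δx = 24·3 + ½·-4·3² = 54 m; v ends 12 m/s.
13–17 s: v starts 12 m/s; Δx = 12·4 + ½·7·4² = 104 m; v ends 40 m/s.
x(17) = -3 + Σ Δx = 249 m.

249 m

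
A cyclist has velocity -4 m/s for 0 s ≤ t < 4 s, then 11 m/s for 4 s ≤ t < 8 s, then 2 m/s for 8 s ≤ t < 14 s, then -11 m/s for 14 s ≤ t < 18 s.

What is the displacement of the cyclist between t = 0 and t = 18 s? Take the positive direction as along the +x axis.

-4 m

Displacement is the signed area under the v-t curve.
0–4 s: -4 × 4 = -16 m
4–8 s: 11 × 4 = 44 m
8–14 s: 2 × 6 = 12 m
14–18 s: -11 × 4 = -44 m
Net displacement = -4 m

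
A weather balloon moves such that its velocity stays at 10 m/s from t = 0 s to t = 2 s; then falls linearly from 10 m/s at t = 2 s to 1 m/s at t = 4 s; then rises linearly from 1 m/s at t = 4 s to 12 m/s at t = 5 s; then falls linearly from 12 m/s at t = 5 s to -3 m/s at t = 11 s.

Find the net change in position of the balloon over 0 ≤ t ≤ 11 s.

64.5 m

Displacement is the signed area under the v-t curve.
0–2 s: 10 × 2 = 20 m
2–4 s: ½(10 + 1)(2) = 11 m
4–5 s: ½(1 + 12)(1) = 6.5 m
5–11 s: ½(12 + -3)(6) = 27 m
Net displacement = 64.5 m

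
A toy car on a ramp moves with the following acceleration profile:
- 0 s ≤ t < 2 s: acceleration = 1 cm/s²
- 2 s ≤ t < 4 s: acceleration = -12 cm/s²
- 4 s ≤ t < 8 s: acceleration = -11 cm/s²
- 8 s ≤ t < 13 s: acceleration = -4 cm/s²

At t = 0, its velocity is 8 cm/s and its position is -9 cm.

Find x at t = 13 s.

On each constant-a segment, Δv = aΔt and Δx = v₀Δt + ½aΔt²; chain segment to segment.
0–2 s: v starts 8 cm/s; Δx = 8·2 + ½·1·2² = 18 cm; v ends 10 cm/s.
2–4 s: v starts 10 cm/s; Δx = 10·2 + ½·-12·2² = -4 cm; v ends -14 cm/s.
4–8 s: v starts -14 cm/s; Δx = -14·4 + ½·-11·4² = -144 cm; v ends -58 cm/s.
8–13 s: v starts -58 cm/s; Δx = -58·5 + ½·-4·5² = -340 cm; v ends -78 cm/s.
x(13) = -9 + Σ Δx = -479 cm.

-479 cm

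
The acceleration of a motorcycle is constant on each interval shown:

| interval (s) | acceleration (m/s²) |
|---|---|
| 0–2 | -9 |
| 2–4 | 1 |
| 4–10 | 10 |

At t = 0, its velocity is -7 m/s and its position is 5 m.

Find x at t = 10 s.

-33 m

On each constant-a segment, Δv = aΔt and Δx = v₀Δt + ½aΔt²; chain segment to segment.
0–2 s: v starts -7 m/s; Δx = -7·2 + ½·-9·2² = -32 m; v ends -25 m/s.
2–4 s: v starts -25 m/s; Δx = -25·2 + ½·1·2² = -48 m; v ends -23 m/s.
4–10 s: v starts -23 m/s; Δx = -23·6 + ½·10·6² = 42 m; v ends 37 m/s.
x(10) = 5 + Σ Δx = -33 m.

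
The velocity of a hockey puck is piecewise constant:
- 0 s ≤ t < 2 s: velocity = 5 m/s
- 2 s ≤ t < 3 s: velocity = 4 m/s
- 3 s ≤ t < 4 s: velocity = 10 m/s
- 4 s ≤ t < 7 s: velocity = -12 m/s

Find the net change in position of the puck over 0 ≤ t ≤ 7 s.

Net displacement equals the area under the velocity-time graph (areas below the axis count negative).
0–2 s: 5 × 2 = 10 m
2–3 s: 4 × 1 = 4 m
3–4 s: 10 × 1 = 10 m
4–7 s: -12 × 3 = -36 m
Net displacement = -12 m

-12 m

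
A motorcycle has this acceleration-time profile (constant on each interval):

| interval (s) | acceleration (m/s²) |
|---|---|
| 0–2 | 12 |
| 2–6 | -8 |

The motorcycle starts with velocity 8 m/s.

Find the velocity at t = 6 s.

0 m/s

Δv equals the area under the a-t graph; then v = v₀ + Δv.
0–2 s: 12 × 2 = 24 m/s
2–6 s: -8 × 4 = -32 m/s
Δv = -8 m/s, so v(6) = 8 + (-8) = 0 m/s.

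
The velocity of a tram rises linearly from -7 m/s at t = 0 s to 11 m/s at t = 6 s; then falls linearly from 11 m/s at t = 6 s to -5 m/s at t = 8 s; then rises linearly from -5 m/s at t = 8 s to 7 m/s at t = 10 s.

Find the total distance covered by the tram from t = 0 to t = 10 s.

Total distance travelled is ∫|v| dt — sum the magnitudes of each area piece.
0–6 s: v = 0 at t = 7/3 s; triangle areas 49/6 + 121/6 = 85/3 m
6–8 s: v = 0 at t = 7.375 s; triangle areas 7.5625 + 1.5625 = 9.125 m
8–10 s: v = 0 at t = 53/6 s; triangle areas 25/12 + 49/12 = 37/6 m
Total distance = 43.625 m

43.625 m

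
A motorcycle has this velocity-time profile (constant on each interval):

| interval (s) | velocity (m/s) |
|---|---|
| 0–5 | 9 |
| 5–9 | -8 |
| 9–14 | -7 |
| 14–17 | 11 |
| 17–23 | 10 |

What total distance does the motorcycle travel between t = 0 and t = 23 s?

Distance (not displacement) is the total path length: add the absolute areas under v-t.
0–5 s: |9| × 5 = 45 m
5–9 s: |-8| × 4 = 32 m
9–14 s: |-7| × 5 = 35 m
14–17 s: |11| × 3 = 33 m
17–23 s: |10| × 6 = 60 m
Total distance = 205 m

205 m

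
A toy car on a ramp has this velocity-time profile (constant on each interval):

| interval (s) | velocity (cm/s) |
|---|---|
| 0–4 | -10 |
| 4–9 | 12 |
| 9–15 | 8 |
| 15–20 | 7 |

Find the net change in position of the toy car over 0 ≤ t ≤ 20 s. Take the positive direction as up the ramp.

103 cm

Displacement is the signed area under the v-t curve.
0–4 s: -10 × 4 = -40 cm
4–9 s: 12 × 5 = 60 cm
9–15 s: 8 × 6 = 48 cm
15–20 s: 7 × 5 = 35 cm
Net displacement = 103 cm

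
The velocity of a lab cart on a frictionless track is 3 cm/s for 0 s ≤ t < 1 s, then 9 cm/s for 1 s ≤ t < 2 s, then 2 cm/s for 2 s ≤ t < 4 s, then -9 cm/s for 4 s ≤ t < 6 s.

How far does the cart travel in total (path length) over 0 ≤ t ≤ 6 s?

Total distance travelled is ∫|v| dt — sum the magnitudes of each area piece.
0–1 s: |3| × 1 = 3 cm
1–2 s: |9| × 1 = 9 cm
2–4 s: |2| × 2 = 4 cm
4–6 s: |-9| × 2 = 18 cm
Total distance = 34 cm

34 cm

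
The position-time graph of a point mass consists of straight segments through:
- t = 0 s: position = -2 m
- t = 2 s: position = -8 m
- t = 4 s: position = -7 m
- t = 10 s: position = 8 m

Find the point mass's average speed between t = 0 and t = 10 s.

Average speed = (total path length)/(elapsed time); on a piecewise-linear x-t graph the path length is Σ|Δx|.
0–2 s: |Δx| = |-8 − -2| = 6 m
2–4 s: |Δx| = |-7 − -8| = 1 m
4–10 s: |Δx| = |8 − -7| = 15 m
Total path = 22 m; average speed = 22/10 = 2.2 m/s.

2.2 m/s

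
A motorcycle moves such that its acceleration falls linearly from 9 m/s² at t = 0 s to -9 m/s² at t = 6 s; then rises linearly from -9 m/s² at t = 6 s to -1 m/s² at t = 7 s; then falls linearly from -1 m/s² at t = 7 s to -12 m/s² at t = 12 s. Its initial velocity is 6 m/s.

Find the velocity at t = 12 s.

Δv equals the area under the a-t graph; then v = v₀ + Δv.
0–6 s: ½(9 + -9)(6) = 0 m/s
6–7 s: ½(-9 + -1)(1) = -5 m/s
7–12 s: ½(-1 + -12)(5) = -32.5 m/s
Δv = -37.5 m/s, so v(12) = 6 + (-37.5) = -31.5 m/s.

-31.5 m/s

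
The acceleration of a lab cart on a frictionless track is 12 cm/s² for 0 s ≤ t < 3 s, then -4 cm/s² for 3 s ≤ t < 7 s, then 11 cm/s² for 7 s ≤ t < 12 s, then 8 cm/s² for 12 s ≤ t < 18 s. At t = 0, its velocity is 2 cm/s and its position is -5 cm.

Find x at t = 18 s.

1028.5 cm

On each constant-a segment, Δv = aΔt and Δx = v₀Δt + ½aΔt²; chain segment to segment.
0–3 s: v starts 2 cm/s; Δx = 2·3 + ½·12·3² = 60 cm; v ends 38 cm/s.
3–7 s: v starts 38 cm/s; Δx = 38·4 + ½·-4·4² = 120 cm; v ends 22 cm/s.
7–12 s: v starts 22 cm/s; Δx = 22·5 + ½·11·5² = 247.5 cm; v ends 77 cm/s.
12–18 s: v starts 77 cm/s; Δx = 77·6 + ½·8·6² = 606 cm; v ends 125 cm/s.
x(18) = -5 + Σ Δx = 1028.5 cm.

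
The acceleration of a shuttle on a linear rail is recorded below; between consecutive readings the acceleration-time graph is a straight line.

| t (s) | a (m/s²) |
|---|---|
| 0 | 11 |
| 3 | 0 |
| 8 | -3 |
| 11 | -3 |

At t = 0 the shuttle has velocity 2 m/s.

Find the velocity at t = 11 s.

2 m/s

Δv equals the area under the a-t graph; then v = v₀ + Δv.
0–3 s: ½(11 + 0)(3) = 16.5 m/s
3–8 s: ½(0 + -3)(5) = -7.5 m/s
8–11 s: -3 × 3 = -9 m/s
Δv = 0 m/s, so v(11) = 2 + (0) = 2 m/s.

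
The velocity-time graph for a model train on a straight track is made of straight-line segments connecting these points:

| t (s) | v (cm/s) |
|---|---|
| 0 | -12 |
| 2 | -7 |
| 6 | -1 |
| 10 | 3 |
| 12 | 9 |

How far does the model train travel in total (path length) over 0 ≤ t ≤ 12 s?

Distance (not displacement) is the total path length: add the absolute areas under v-t.
0–2 s: |½(-12 + -7)(2)| = 19 cm
2–6 s: |½(-7 + -1)(4)| = 16 cm
6–10 s: v = 0 at t = 7 s; triangle areas 0.5 + 4.5 = 5 cm
10–12 s: |½(3 + 9)(2)| = 12 cm
Total distance = 52 cm

52 cm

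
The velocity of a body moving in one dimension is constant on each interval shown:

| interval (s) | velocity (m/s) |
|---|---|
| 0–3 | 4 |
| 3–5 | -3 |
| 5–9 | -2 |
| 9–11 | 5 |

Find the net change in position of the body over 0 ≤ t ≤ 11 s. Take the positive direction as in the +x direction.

Net displacement equals the area under the velocity-time graph (areas below the axis count negative).
0–3 s: 4 × 3 = 12 m
3–5 s: -3 × 2 = -6 m
5–9 s: -2 × 4 = -8 m
9–11 s: 5 × 2 = 10 m
Net displacement = 8 m

8 m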